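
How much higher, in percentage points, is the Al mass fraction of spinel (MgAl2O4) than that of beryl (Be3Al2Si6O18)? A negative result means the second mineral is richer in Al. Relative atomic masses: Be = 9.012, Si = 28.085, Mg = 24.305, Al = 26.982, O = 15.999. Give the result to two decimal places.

27.89 percentage points

M(MgAl2O4) = 142.265 g/mol, so wt% Al = 53.964/142.265 × 100 = 37.93%.
M(Be3Al2Si6O18) = 537.492 g/mol, so wt% Al = 53.964/537.492 × 100 = 10.04%.
37.93 − 10.04 = 27.89 pp.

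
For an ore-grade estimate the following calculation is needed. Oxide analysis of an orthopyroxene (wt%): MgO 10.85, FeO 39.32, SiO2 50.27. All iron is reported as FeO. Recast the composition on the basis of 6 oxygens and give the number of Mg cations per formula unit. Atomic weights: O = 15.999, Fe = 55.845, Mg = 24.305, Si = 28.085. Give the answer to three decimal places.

0.649 Mg apfu

10.85 wt% MgO ÷ 40.304 g/mol = 0.26920 mol, giving 0.26920 Mg and 0.26920 O.
39.32 wt% FeO ÷ 71.844 g/mol = 0.54730 mol, giving 0.54730 Fe and 0.54730 O.
50.27 wt% SiO2 ÷ 60.083 g/mol = 0.83668 mol, giving 0.83668 Si and 1.67336 O.
Oxygen sums to 2.48986; scaling by 6/2.48986 = 2.40977 puts the formula on 6 O.
Mg: 0.26920 × 2.40977 = 0.649 atoms per formula unit.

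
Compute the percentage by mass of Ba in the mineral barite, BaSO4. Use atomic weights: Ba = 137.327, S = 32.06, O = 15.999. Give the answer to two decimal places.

Formula mass = 1·137.327 + 1·32.06 + 4·15.999 = 233.383 g/mol, of which 137.327 g is Ba.
So Ba makes up 137.327/233.383 = 0.5884 of the mass, i.e. 58.84%.

58.84 wt%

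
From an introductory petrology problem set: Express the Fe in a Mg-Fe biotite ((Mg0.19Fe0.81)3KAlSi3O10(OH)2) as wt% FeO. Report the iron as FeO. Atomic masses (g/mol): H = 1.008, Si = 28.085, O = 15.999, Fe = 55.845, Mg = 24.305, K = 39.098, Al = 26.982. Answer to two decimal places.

M((Mg0.19Fe0.81)3KAlSi3O10(OH)2) = 493.896 g/mol; M(FeO) = 71.844 g/mol.
Moles FeO per formula unit = 2.43 Fe ÷ 1 = 2.4300.
FeO fraction = (2.4300 × 71.844) / 493.896 = 174.581/493.896 = 0.3535.

35.35 wt%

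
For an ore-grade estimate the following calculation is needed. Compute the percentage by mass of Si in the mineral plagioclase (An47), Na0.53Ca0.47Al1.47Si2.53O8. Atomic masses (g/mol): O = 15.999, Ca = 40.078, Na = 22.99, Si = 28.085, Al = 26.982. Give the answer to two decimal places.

26.34 wt%

Formula mass = 0.53·22.99 + 0.47·40.078 + 1.47·26.982 + 2.53·28.085 + 8·15.999 = 269.732 g/mol, of which 71.055 g is Si.
So Si makes up 71.055/269.732 = 0.2634 of the mass, i.e. 26.34%.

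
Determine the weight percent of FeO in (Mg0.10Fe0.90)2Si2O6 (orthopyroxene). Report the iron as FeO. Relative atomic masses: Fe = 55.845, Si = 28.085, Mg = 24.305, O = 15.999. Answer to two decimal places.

50.21 wt%

M((Mg0.10Fe0.90)2Si2O6) = 257.546 g/mol; M(FeO) = 71.844 g/mol.
Moles FeO per formula unit = 1.80 Fe ÷ 1 = 1.8000.
FeO fraction = (1.8000 × 71.844) / 257.546 = 129.319/257.546 = 0.5021.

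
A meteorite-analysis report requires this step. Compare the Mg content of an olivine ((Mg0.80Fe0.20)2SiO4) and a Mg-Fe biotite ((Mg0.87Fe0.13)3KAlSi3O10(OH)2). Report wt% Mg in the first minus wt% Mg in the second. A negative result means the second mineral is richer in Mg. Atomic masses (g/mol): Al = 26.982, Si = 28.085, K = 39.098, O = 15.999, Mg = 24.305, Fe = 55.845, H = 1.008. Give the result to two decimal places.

First mineral: 38.888 g Mg in 153.307 g formula = 25.37 wt% Mg.
Second mineral: 63.436 g Mg in 429.555 g formula = 14.77 wt% Mg.
25.37% − 14.77% gives a difference of 10.60 percentage points.

10.60 percentage points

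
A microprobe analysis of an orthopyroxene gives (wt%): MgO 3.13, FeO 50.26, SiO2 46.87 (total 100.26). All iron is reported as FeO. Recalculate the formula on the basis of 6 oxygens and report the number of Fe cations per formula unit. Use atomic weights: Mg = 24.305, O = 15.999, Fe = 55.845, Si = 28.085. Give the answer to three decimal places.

3.13 wt% MgO ÷ 40.304 g/mol = 0.07766 mol, giving 0.07766 Mg and 0.07766 O.
50.26 wt% FeO ÷ 71.844 g/mol = 0.69957 mol, giving 0.69957 Fe and 0.69957 O.
46.87 wt% SiO2 ÷ 60.083 g/mol = 0.78009 mol, giving 0.78009 Si and 1.56018 O.
Oxygen sums to 2.33741; scaling by 6/2.33741 = 2.56694 puts the formula on 6 O.
Fe: 0.69957 × 2.56694 = 1.796 atoms per formula unit.

1.796 Fe apfu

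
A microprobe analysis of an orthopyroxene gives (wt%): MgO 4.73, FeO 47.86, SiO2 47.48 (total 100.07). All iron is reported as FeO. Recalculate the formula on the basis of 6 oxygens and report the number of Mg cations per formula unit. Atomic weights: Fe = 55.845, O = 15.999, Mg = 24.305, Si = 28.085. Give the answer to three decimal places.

4.73 wt% MgO ÷ 40.304 g/mol = 0.11736 mol, giving 0.11736 Mg and 0.11736 O.
47.86 wt% FeO ÷ 71.844 g/mol = 0.66617 mol, giving 0.66617 Fe and 0.66617 O.
47.48 wt% SiO2 ÷ 60.083 g/mol = 0.79024 mol, giving 0.79024 Si and 1.58048 O.
Oxygen sums to 2.36401; scaling by 6/2.36401 = 2.53806 puts the formula on 6 O.
Mg: 0.11736 × 2.53806 = 0.298 atoms per formula unit.

0.298 Mg apfu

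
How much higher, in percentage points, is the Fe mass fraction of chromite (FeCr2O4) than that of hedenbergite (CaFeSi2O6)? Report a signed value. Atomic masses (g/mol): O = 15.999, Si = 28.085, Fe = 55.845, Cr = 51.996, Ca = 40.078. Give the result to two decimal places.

M(FeCr2O4) = 223.833 g/mol, so wt% Fe = 55.845/223.833 × 100 = 24.95%.
M(CaFeSi2O6) = 248.087 g/mol, so wt% Fe = 55.845/248.087 × 100 = 22.51%.
24.95 − 22.51 = 2.44 pp.

2.44 percentage points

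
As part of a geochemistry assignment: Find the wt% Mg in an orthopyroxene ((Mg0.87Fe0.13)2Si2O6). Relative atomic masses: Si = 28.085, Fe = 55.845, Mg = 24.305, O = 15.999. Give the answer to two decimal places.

20.24 weight percent

Molar mass of (Mg0.87Fe0.13)2Si2O6: 1.74*24.305 + 0.26*55.845 + 2*28.085 + 6*15.999 = 208.974 g/mol.
Mass of Mg per formula unit: 1.74 × 24.305 = 42.291 g.
Weight fraction Mg = 42.291 / 208.974 = 0.2024.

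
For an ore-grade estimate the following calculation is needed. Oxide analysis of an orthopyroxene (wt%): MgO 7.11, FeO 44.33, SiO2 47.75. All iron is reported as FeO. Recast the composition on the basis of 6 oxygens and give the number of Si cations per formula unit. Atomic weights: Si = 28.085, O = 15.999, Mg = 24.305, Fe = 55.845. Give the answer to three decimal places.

2.001 Si apfu

MgO (M=40.304): mol = 0.17641; Mg = 0.17641, O = 0.17641.
FeO (M=71.844): mol = 0.61703; Fe = 0.61703, O = 0.61703.
SiO2 (M=60.083): mol = 0.79473; Si = 0.79473, O = 1.58946.
ΣO = 2.38290; factor = 6/ΣO = 2.51794.
Si apfu = 0.79473 × 2.51794 = 2.001.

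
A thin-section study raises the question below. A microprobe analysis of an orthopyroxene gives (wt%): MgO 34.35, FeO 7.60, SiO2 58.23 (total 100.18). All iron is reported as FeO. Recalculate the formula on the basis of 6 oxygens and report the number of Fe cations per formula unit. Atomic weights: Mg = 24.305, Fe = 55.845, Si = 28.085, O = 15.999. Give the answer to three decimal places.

0.219 Fe apfu

MgO (M=40.304): mol = 0.85227; Mg = 0.85227, O = 0.85227.
FeO (M=71.844): mol = 0.10578; Fe = 0.10578, O = 0.10578.
SiO2 (M=60.083): mol = 0.96916; Si = 0.96916, O = 1.93832.
ΣO = 2.89637; factor = 6/ΣO = 2.07156.
Fe apfu = 0.10578 × 2.07156 = 0.219.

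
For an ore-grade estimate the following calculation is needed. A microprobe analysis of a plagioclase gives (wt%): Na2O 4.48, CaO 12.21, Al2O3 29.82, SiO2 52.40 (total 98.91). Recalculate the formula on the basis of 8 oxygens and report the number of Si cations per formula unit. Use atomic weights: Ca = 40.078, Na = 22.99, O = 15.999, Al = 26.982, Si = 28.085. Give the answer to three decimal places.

Na2O (M=61.979): mol = 0.07228; Na = 0.14456, O = 0.07228.
CaO (M=56.077): mol = 0.21774; Ca = 0.21774, O = 0.21774.
Al2O3 (M=101.961): mol = 0.29246; Al = 0.58492, O = 0.87738.
SiO2 (M=60.083): mol = 0.87213; Si = 0.87213, O = 1.74426.
ΣO = 2.91166; factor = 8/ΣO = 2.74757.
Si apfu = 0.87213 × 2.74757 = 2.396.

2.396 Si apfu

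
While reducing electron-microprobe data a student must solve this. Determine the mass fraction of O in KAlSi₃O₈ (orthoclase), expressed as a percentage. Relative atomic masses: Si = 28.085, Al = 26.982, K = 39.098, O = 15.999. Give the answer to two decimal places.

45.99 wt%

Molar mass of KAlSi₃O₈: 1·39.098 + 1·26.982 + 3·28.085 + 8·15.999 = 278.327 g/mol.
Mass of O per formula unit: 8 × 15.999 = 127.992 g.
Weight fraction O = 127.992 / 278.327 = 0.4599.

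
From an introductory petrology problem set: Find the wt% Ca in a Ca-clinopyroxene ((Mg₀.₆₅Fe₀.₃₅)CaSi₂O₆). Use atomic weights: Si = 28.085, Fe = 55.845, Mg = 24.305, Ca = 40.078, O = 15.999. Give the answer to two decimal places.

17.61 mass %

Molar mass of (Mg₀.₆₅Fe₀.₃₅)CaSi₂O₆: 0.65·24.305 + 0.35·55.845 + 1·40.078 + 2·28.085 + 6·15.999 = 227.586 g/mol.
Mass of Ca per formula unit: 1 × 40.078 = 40.078 g.
Weight fraction Ca = 40.078 / 227.586 = 0.1761.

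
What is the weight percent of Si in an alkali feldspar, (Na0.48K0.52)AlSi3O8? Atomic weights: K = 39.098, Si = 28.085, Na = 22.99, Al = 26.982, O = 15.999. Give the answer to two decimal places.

31.14 wt%

Formula mass = 0.48·22.99 + 0.52·39.098 + 1·26.982 + 3·28.085 + 8·15.999 = 270.595 g/mol, of which 84.255 g is Si.
So Si makes up 84.255/270.595 = 0.3114 of the mass, i.e. 31.14%.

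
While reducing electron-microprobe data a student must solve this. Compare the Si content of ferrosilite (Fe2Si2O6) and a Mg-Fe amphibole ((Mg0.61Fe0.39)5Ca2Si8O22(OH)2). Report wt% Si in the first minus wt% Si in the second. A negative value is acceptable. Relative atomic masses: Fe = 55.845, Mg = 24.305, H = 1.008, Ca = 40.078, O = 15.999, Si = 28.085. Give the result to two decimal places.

Si in Fe2Si2O6: molar mass 263.854 g/mol; 2×28.085 = 56.170 g → 21.29 wt%.
Si in (Mg0.61Fe0.39)5Ca2Si8O22(OH)2: molar mass 873.856 g/mol; 8×28.085 = 224.680 g → 25.71 wt%.
Difference = 21.29 − 25.71 = -4.42 percentage points.

-4.42 percentage points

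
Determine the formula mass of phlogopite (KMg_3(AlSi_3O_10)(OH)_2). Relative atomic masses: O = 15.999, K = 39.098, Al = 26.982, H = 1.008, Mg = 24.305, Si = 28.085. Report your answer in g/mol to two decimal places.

M = 1*39.098 + 3*24.305 + 1*26.982 + 3*28.085 + 12*15.999 + 2*1.008

417.25 g/mol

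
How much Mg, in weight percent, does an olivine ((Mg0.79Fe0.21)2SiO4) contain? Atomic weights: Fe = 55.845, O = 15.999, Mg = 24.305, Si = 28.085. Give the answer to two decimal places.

24.95 weight percent

Formula mass = 1.58×24.305 + 0.42×55.845 + 1×28.085 + 4×15.999 = 153.938 g/mol, of which 38.402 g is Mg.
So Mg makes up 38.402/153.938 = 0.2495 of the mass, i.e. 24.95%.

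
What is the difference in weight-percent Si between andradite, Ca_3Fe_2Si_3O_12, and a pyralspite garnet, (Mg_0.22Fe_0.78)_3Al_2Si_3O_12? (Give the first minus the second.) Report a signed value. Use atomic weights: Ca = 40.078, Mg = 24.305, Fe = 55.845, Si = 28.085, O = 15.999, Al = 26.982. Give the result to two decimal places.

M(Ca_3Fe_2Si_3O_12) = 508.167 g/mol, so wt% Si = 84.255/508.167 × 100 = 16.58%.
M((Mg_0.22Fe_0.78)_3Al_2Si_3O_12) = 476.926 g/mol, so wt% Si = 84.255/476.926 × 100 = 17.67%.
16.58 − 17.67 = -1.09 pp.

-1.09 percentage points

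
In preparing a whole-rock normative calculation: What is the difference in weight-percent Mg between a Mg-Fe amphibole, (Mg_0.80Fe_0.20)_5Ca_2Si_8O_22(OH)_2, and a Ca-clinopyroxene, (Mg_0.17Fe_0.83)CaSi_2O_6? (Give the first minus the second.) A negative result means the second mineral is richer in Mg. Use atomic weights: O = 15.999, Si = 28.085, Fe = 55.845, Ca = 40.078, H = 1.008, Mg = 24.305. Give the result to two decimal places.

9.82 percentage points

Mg in (Mg_0.80Fe_0.20)_5Ca_2Si_8O_22(OH)_2: molar mass 843.893 g/mol; 4×24.305 = 97.220 g → 11.52 wt%.
Mg in (Mg_0.17Fe_0.83)CaSi_2O_6: molar mass 242.725 g/mol; 0.17×24.305 = 4.132 g → 1.70 wt%.
Difference = 11.52 − 1.70 = 9.82 percentage points.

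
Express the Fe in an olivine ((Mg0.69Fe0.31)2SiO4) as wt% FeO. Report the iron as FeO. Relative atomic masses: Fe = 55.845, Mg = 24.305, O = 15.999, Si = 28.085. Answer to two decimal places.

Molar mass of (Mg0.69Fe0.31)2SiO4 = 1.38*24.305 + 0.62*55.845 + 1*28.085 + 4*15.999 = 160.246 g/mol.
Each formula unit contains 0.62 Fe, equivalent to 0.62/1 = 0.6200 mol FeO.
M(FeO) = 1×55.845 + 1×15.999 = 71.844 g/mol.
Mass of FeO per formula unit = 0.6200 × 71.844 = 44.543 g.
FeO wt% = 44.543 / 160.246 × 100 = 27.80%.

27.80 wt%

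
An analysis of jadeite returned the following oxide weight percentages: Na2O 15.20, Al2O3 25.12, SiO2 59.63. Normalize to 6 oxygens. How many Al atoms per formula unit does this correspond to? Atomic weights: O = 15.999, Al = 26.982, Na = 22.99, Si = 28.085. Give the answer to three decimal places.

Na2O: 15.20/61.979 = 0.24524 mol → 0.49048 mol Na, 0.24524 mol O.
Al2O3: 25.12/101.961 = 0.24637 mol → 0.49274 mol Al, 0.73911 mol O.
SiO2: 59.63/60.083 = 0.99246 mol → 0.99246 mol Si, 1.98492 mol O.
Total oxygen = 2.96927 mol. Normalization factor = 6/2.96927 = 2.02070.
Al per 6 O = 0.49274 × 2.02070 = 0.996.

0.996 Al apfu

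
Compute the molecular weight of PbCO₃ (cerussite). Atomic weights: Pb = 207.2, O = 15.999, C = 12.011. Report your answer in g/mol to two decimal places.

267.21 g/mol

The formula mass is the sum 1*207.2 + 1*12.011 + 3*15.999.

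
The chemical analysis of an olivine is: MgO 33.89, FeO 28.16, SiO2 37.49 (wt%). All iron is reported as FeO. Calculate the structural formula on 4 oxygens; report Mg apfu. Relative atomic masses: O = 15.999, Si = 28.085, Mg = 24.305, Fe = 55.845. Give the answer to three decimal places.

1.356 Mg apfu

MgO: 33.89/40.304 = 0.84086 mol → 0.84086 mol Mg, 0.84086 mol O.
FeO: 28.16/71.844 = 0.39196 mol → 0.39196 mol Fe, 0.39196 mol O.
SiO2: 37.49/60.083 = 0.62397 mol → 0.62397 mol Si, 1.24794 mol O.
Total oxygen = 2.48076 mol. Normalization factor = 4/2.48076 = 1.61241.
Mg per 4 O = 0.84086 × 1.61241 = 1.356.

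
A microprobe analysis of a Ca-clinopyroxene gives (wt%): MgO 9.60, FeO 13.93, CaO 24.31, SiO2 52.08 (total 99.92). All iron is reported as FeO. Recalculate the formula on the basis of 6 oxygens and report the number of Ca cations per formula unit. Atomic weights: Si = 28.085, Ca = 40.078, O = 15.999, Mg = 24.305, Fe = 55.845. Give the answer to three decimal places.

1.001 Ca apfu

MgO: 9.60/40.304 = 0.23819 mol → 0.23819 mol Mg, 0.23819 mol O.
FeO: 13.93/71.844 = 0.19389 mol → 0.19389 mol Fe, 0.19389 mol O.
CaO: 24.31/56.077 = 0.43351 mol → 0.43351 mol Ca, 0.43351 mol O.
SiO2: 52.08/60.083 = 0.86680 mol → 0.86680 mol Si, 1.73360 mol O.
Total oxygen = 2.59919 mol. Normalization factor = 6/2.59919 = 2.30841.
Ca per 6 O = 0.43351 × 2.30841 = 1.001.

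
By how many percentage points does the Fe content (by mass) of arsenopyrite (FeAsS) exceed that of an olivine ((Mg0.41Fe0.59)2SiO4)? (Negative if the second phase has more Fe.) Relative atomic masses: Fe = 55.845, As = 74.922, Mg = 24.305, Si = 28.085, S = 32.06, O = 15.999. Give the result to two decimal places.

First mineral: 55.845 g Fe in 162.827 g formula = 34.30 wt% Fe.
Second mineral: 65.897 g Fe in 177.908 g formula = 37.04 wt% Fe.
34.30% − 37.04% gives a difference of -2.74 percentage points.

-2.74 percentage points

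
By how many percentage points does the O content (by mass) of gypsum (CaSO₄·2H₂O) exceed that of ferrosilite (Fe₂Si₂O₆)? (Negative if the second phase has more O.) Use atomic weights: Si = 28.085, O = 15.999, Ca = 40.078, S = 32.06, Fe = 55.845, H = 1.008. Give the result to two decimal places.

19.38 percentage points

O in CaSO₄·2H₂O: molar mass 172.164 g/mol; 6×15.999 = 95.994 g → 55.76 wt%.
O in Fe₂Si₂O₆: molar mass 263.854 g/mol; 6×15.999 = 95.994 g → 36.38 wt%.
Difference = 55.76 − 36.38 = 19.38 percentage points.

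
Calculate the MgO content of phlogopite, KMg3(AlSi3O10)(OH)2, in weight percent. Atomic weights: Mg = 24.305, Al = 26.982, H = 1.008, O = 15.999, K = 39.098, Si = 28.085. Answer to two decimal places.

M(KMg3(AlSi3O10)(OH)2) = 417.254 g/mol; M(MgO) = 40.304 g/mol.
Moles MgO per formula unit = 3 Mg ÷ 1 = 3.0000.
MgO fraction = (3.0000 × 40.304) / 417.254 = 120.912/417.254 = 0.2898.

28.98 wt%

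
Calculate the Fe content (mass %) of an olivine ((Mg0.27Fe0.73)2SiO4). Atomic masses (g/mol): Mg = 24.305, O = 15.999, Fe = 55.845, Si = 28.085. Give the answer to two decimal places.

Molar mass of (Mg0.27Fe0.73)2SiO4: 0.54*24.305 + 1.46*55.845 + 1*28.085 + 4*15.999 = 186.739 g/mol.
Mass of Fe per formula unit: 1.46 × 55.845 = 81.534 g.
Weight fraction Fe = 81.534 / 186.739 = 0.4366.

43.66 mass %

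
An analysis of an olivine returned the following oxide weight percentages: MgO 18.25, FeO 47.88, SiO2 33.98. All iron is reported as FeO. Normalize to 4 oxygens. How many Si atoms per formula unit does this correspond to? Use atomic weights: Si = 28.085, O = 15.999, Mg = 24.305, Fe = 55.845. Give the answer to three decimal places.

MgO (M=40.304): mol = 0.45281; Mg = 0.45281, O = 0.45281.
FeO (M=71.844): mol = 0.66644; Fe = 0.66644, O = 0.66644.
SiO2 (M=60.083): mol = 0.56555; Si = 0.56555, O = 1.13110.
ΣO = 2.25035; factor = 4/ΣO = 1.77750.
Si apfu = 0.56555 × 1.77750 = 1.005.

1.005 Si apfu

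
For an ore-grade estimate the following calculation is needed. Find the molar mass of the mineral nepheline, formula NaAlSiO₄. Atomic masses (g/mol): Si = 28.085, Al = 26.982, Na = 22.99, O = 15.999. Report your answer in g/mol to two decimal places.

The formula mass is the sum 1·22.99 + 1·26.982 + 1·28.085 + 4·15.999.

142.05 g/mol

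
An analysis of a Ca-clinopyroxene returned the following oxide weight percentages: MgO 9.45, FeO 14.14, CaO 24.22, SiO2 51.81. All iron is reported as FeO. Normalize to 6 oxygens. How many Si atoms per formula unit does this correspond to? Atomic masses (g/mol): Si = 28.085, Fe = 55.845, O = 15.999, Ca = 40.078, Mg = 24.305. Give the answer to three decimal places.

1.999 Si apfu

MgO: 9.45/40.304 = 0.23447 mol → 0.23447 mol Mg, 0.23447 mol O.
FeO: 14.14/71.844 = 0.19682 mol → 0.19682 mol Fe, 0.19682 mol O.
CaO: 24.22/56.077 = 0.43191 mol → 0.43191 mol Ca, 0.43191 mol O.
SiO2: 51.81/60.083 = 0.86231 mol → 0.86231 mol Si, 1.72462 mol O.
Total oxygen = 2.58782 mol. Normalization factor = 6/2.58782 = 2.31855.
Si per 6 O = 0.86231 × 2.31855 = 1.999.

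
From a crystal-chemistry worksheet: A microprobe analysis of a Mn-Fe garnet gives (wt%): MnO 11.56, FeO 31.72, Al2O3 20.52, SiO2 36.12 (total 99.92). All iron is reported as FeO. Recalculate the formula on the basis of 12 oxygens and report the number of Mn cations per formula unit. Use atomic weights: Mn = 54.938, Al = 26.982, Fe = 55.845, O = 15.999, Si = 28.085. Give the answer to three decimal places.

0.811 Mn apfu

MnO: 11.56/70.937 = 0.16296 mol → 0.16296 mol Mn, 0.16296 mol O.
FeO: 31.72/71.844 = 0.44151 mol → 0.44151 mol Fe, 0.44151 mol O.
Al2O3: 20.52/101.961 = 0.20125 mol → 0.40250 mol Al, 0.60375 mol O.
SiO2: 36.12/60.083 = 0.60117 mol → 0.60117 mol Si, 1.20234 mol O.
Total oxygen = 2.41056 mol. Normalization factor = 12/2.41056 = 4.97810.
Mn per 12 O = 0.16296 × 4.97810 = 0.811.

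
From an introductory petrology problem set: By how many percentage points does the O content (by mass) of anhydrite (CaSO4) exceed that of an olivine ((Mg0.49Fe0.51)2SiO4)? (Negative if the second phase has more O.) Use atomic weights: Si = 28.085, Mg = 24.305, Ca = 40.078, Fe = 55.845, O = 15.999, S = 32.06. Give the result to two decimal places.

First mineral: 63.996 g O in 136.134 g formula = 47.01 wt% O.
Second mineral: 63.996 g O in 172.862 g formula = 37.02 wt% O.
47.01% − 37.02% gives a difference of 9.99 percentage points.

9.99 percentage points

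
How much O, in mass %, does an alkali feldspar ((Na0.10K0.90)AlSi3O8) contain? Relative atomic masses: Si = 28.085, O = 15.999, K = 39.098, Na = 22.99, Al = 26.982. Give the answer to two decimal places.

46.25 mass %

M((Na0.10K0.90)AlSi3O8) = 276.716 g/mol.
O contributes 8 × 15.999 = 127.992 g per mole.
127.992/276.716 = 0.4625 → 46.25%.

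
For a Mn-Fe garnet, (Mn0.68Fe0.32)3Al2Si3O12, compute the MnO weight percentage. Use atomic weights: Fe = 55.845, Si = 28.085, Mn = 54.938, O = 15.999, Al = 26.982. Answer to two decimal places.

29.18 wt%

M((Mn0.68Fe0.32)3Al2Si3O12) = 495.892 g/mol; M(MnO) = 70.937 g/mol.
Moles MnO per formula unit = 2.04 Mn ÷ 1 = 2.0400.
MnO fraction = (2.0400 × 70.937) / 495.892 = 144.711/495.892 = 0.2918.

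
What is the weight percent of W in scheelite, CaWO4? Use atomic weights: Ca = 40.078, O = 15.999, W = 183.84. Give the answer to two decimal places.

Molar mass of CaWO4: 1*40.078 + 1*183.84 + 4*15.999 = 287.914 g/mol.
Mass of W per formula unit: 1 × 183.84 = 183.840 g.
Weight fraction W = 183.840 / 287.914 = 0.6385.

63.85 weight percent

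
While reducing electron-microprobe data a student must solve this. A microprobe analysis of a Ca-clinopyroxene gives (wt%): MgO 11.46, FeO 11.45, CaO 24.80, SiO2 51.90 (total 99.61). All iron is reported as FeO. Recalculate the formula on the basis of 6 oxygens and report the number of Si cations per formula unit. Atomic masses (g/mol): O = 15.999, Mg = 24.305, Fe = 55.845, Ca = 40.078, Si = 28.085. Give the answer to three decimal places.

1.983 Si apfu

MgO: 11.46/40.304 = 0.28434 mol → 0.28434 mol Mg, 0.28434 mol O.
FeO: 11.45/71.844 = 0.15937 mol → 0.15937 mol Fe, 0.15937 mol O.
CaO: 24.80/56.077 = 0.44225 mol → 0.44225 mol Ca, 0.44225 mol O.
SiO2: 51.90/60.083 = 0.86381 mol → 0.86381 mol Si, 1.72762 mol O.
Total oxygen = 2.61358 mol. Normalization factor = 6/2.61358 = 2.29570.
Si per 6 O = 0.86381 × 2.29570 = 1.983.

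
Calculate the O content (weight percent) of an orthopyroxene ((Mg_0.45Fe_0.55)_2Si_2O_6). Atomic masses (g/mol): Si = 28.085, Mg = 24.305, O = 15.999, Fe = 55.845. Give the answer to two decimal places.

Molar mass of (Mg_0.45Fe_0.55)_2Si_2O_6: 0.90*24.305 + 1.10*55.845 + 2*28.085 + 6*15.999 = 235.468 g/mol.
Mass of O per formula unit: 6 × 15.999 = 95.994 g.
Weight fraction O = 95.994 / 235.468 = 0.4077.

40.77 weight percent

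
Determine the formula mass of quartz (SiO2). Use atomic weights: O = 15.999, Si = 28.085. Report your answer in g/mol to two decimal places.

The formula mass is the sum 1·28.085 + 2·15.999.

60.08 g/mol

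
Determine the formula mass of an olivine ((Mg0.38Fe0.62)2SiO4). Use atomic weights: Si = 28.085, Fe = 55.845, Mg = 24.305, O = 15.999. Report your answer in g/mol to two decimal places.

The formula mass is the sum 0.76·24.305 + 1.24·55.845 + 1·28.085 + 4·15.999.

179.80 g/mol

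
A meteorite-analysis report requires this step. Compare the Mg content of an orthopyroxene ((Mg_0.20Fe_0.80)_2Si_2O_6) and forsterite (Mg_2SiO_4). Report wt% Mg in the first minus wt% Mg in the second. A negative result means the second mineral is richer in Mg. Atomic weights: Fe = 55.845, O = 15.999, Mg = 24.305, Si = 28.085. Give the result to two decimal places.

First mineral: 9.722 g Mg in 251.238 g formula = 3.87 wt% Mg.
Second mineral: 48.610 g Mg in 140.691 g formula = 34.55 wt% Mg.
3.87% − 34.55% gives a difference of -30.68 percentage points.

-30.68 percentage points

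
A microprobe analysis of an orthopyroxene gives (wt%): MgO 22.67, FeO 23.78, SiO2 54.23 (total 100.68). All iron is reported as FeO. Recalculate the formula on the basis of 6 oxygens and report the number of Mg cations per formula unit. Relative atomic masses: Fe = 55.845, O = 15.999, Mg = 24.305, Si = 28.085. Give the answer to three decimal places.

MgO (M=40.304): mol = 0.56248; Mg = 0.56248, O = 0.56248.
FeO (M=71.844): mol = 0.33099; Fe = 0.33099, O = 0.33099.
SiO2 (M=60.083): mol = 0.90258; Si = 0.90258, O = 1.80516.
ΣO = 2.69863; factor = 6/ΣO = 2.22335.
Mg apfu = 0.56248 × 2.22335 = 1.251.

1.251 Mg apfu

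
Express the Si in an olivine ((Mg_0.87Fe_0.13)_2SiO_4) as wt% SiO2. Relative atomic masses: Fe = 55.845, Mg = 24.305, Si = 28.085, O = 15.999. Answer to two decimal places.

Molar mass of (Mg_0.87Fe_0.13)_2SiO_4 = 1.74×24.305 + 0.26×55.845 + 1×28.085 + 4×15.999 = 148.891 g/mol.
Each formula unit contains 1 Si, equivalent to 1/1 = 1.0000 mol SiO2.
M(SiO2) = 1×28.085 + 2×15.999 = 60.083 g/mol.
Mass of SiO2 per formula unit = 1.0000 × 60.083 = 60.083 g.
SiO2 wt% = 60.083 / 148.891 × 100 = 40.35%.

40.35 wt%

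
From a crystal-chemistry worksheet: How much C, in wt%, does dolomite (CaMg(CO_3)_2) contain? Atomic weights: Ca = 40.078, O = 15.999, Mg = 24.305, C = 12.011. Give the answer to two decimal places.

Molar mass of CaMg(CO_3)_2: 1·40.078 + 1·24.305 + 2·12.011 + 6·15.999 = 184.399 g/mol.
Mass of C per formula unit: 2 × 12.011 = 24.022 g.
Weight fraction C = 24.022 / 184.399 = 0.1303.

13.03 wt%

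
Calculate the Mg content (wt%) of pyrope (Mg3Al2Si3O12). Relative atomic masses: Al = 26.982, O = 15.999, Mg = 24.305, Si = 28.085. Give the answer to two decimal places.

18.09 wt%

M(Mg3Al2Si3O12) = 403.122 g/mol.
Mg contributes 3 × 24.305 = 72.915 g per mole.
72.915/403.122 = 0.1809 → 18.09%.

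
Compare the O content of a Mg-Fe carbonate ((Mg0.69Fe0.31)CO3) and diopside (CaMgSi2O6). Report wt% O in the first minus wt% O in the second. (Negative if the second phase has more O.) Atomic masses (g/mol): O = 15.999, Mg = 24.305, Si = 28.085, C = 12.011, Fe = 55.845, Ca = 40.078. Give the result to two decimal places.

6.68 percentage points

First mineral: 47.997 g O in 94.090 g formula = 51.01 wt% O.
Second mineral: 95.994 g O in 216.547 g formula = 44.33 wt% O.
51.01% − 44.33% gives a difference of 6.68 percentage points.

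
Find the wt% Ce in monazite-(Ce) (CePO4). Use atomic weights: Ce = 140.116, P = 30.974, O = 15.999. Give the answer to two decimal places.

59.60 weight percent

Formula mass = 1*140.116 + 1*30.974 + 4*15.999 = 235.086 g/mol, of which 140.116 g is Ce.
So Ce makes up 140.116/235.086 = 0.5960 of the mass, i.e. 59.60%.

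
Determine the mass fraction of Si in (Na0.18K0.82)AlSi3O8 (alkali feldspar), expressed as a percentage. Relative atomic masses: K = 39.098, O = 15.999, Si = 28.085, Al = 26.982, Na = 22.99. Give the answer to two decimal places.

30.59 weight percent

M((Na0.18K0.82)AlSi3O8) = 275.428 g/mol.
Si contributes 3 × 28.085 = 84.255 g per mole.
84.255/275.428 = 0.3059 → 30.59%.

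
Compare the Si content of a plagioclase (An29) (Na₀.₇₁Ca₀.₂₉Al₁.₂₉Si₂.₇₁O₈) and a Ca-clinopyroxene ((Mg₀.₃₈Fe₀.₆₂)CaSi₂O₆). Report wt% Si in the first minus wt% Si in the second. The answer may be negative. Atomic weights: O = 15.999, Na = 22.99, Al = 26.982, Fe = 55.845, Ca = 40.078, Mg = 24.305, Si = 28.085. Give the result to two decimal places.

4.73 percentage points

M(Na₀.₇₁Ca₀.₂₉Al₁.₂₉Si₂.₇₁O₈) = 266.855 g/mol, so wt% Si = 76.110/266.855 × 100 = 28.52%.
M((Mg₀.₃₈Fe₀.₆₂)CaSi₂O₆) = 236.102 g/mol, so wt% Si = 56.170/236.102 × 100 = 23.79%.
28.52 − 23.79 = 4.73 pp.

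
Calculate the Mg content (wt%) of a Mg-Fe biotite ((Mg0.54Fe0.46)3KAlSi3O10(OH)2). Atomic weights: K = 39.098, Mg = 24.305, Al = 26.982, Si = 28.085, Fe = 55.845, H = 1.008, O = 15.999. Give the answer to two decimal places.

8.55 wt%

Formula mass = 1.62·24.305 + 1.38·55.845 + 1·39.098 + 1·26.982 + 3·28.085 + 12·15.999 + 2·1.008 = 460.779 g/mol, of which 39.374 g is Mg.
So Mg makes up 39.374/460.779 = 0.0855 of the mass, i.e. 8.55%.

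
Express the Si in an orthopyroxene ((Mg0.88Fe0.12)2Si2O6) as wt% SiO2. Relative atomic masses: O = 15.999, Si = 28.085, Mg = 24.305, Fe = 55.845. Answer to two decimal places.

57.68 wt%

Molar mass of (Mg0.88Fe0.12)2Si2O6 = 1.76·24.305 + 0.24·55.845 + 2·28.085 + 6·15.999 = 208.344 g/mol.
Each formula unit contains 2 Si, equivalent to 2/1 = 2.0000 mol SiO2.
M(SiO2) = 1×28.085 + 2×15.999 = 60.083 g/mol.
Mass of SiO2 per formula unit = 2.0000 × 60.083 = 120.166 g.
SiO2 wt% = 120.166 / 208.344 × 100 = 57.68%.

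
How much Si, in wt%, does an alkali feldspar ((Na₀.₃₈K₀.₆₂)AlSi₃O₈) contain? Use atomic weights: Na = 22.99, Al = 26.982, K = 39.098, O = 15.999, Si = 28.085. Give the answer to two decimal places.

30.95 wt%

M((Na₀.₃₈K₀.₆₂)AlSi₃O₈) = 272.206 g/mol.
Si contributes 3 × 28.085 = 84.255 g per mole.
84.255/272.206 = 0.3095 → 30.95%.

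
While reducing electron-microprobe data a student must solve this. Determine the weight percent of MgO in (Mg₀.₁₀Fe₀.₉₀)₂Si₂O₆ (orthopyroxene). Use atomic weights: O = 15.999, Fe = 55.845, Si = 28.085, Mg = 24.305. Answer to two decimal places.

Formula mass = 257.546 g/mol.
0.20 Mg → 0.2000 mol MgO per formula unit; M(MgO) = 40.304, so MgO mass = 8.061 g.
8.061/257.546 × 100 = 3.13 wt%.

3.13 wt%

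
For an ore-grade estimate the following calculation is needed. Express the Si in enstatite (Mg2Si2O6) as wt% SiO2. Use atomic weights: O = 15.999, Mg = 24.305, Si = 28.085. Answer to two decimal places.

M(Mg2Si2O6) = 200.774 g/mol; M(SiO2) = 60.083 g/mol.
Moles SiO2 per formula unit = 2 Si ÷ 1 = 2.0000.
SiO2 fraction = (2.0000 × 60.083) / 200.774 = 120.166/200.774 = 0.5985.

59.85 wt%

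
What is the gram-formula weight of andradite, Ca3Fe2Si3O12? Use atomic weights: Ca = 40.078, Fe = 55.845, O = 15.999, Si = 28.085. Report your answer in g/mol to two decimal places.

508.17 g/mol

M = 3*40.078 + 2*55.845 + 3*28.085 + 12*15.999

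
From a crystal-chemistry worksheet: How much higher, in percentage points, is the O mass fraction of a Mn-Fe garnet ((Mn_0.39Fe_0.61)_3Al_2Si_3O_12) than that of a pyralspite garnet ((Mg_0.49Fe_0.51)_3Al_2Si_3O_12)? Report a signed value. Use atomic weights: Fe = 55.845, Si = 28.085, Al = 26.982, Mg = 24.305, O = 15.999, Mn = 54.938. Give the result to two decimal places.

O in (Mn_0.39Fe_0.61)_3Al_2Si_3O_12: molar mass 496.681 g/mol; 12×15.999 = 191.988 g → 38.65 wt%.
O in (Mg_0.49Fe_0.51)_3Al_2Si_3O_12: molar mass 451.378 g/mol; 12×15.999 = 191.988 g → 42.53 wt%.
Difference = 38.65 − 42.53 = -3.88 percentage points.

-3.88 percentage points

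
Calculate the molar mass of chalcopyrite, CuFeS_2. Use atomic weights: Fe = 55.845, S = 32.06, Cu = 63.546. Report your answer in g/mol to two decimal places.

M = 1·63.546 + 1·55.845 + 2·32.06

183.51 g/mol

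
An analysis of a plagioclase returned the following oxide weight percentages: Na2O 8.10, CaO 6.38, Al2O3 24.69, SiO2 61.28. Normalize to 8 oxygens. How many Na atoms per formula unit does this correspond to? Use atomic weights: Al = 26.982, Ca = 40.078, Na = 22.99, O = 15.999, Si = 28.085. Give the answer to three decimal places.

0.695 Na apfu

8.10 wt% Na2O ÷ 61.979 g/mol = 0.13069 mol, giving 0.26138 Na and 0.13069 O.
6.38 wt% CaO ÷ 56.077 g/mol = 0.11377 mol, giving 0.11377 Ca and 0.11377 O.
24.69 wt% Al2O3 ÷ 101.961 g/mol = 0.24215 mol, giving 0.48430 Al and 0.72645 O.
61.28 wt% SiO2 ÷ 60.083 g/mol = 1.01992 mol, giving 1.01992 Si and 2.03984 O.
Oxygen sums to 3.01075; scaling by 8/3.01075 = 2.65715 puts the formula on 8 O.
Na: 0.26138 × 2.65715 = 0.695 atoms per formula unit.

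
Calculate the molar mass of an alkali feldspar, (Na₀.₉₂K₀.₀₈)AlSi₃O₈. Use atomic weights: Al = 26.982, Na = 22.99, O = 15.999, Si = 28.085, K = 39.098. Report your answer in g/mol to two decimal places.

Na: 0.92 × 22.99 = 21.1508
K: 0.08 × 39.098 = 3.1278
Al: 1 × 26.982 = 26.9820
Si: 3 × 28.085 = 84.2550
O: 8 × 15.999 = 127.9920
Summing the contributions gives the formula mass.

263.51 g/mol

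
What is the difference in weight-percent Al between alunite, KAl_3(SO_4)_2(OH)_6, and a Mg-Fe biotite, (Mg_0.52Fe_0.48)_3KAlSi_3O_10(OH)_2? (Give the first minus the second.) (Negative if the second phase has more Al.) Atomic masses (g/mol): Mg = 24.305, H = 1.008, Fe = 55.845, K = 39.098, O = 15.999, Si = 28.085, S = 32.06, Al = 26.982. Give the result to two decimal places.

13.71 percentage points

Al in KAl_3(SO_4)_2(OH)_6: molar mass 414.198 g/mol; 3×26.982 = 80.946 g → 19.54 wt%.
Al in (Mg_0.52Fe_0.48)_3KAlSi_3O_10(OH)_2: molar mass 462.672 g/mol; 1×26.982 = 26.982 g → 5.83 wt%.
Difference = 19.54 − 5.83 = 13.71 percentage points.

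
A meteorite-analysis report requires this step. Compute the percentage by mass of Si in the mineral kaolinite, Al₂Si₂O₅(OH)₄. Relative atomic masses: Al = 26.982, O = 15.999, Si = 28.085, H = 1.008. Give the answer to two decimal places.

Formula mass = 2×26.982 + 2×28.085 + 9×15.999 + 4×1.008 = 258.157 g/mol, of which 56.170 g is Si.
So Si makes up 56.170/258.157 = 0.2176 of the mass, i.e. 21.76%.

21.76 weight percent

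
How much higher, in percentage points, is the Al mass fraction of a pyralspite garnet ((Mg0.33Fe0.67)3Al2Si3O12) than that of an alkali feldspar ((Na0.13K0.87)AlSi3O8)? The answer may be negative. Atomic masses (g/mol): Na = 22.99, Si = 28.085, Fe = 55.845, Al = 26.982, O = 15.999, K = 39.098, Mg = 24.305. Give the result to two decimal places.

M((Mg0.33Fe0.67)3Al2Si3O12) = 466.517 g/mol, so wt% Al = 53.964/466.517 × 100 = 11.57%.
M((Na0.13K0.87)AlSi3O8) = 276.233 g/mol, so wt% Al = 26.982/276.233 × 100 = 9.77%.
11.57 − 9.77 = 1.80 pp.

1.80 percentage points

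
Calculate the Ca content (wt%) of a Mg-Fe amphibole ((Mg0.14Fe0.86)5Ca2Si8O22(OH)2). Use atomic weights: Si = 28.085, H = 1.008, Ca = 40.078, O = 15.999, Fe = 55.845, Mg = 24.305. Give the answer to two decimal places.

8.46 wt%

Molar mass of (Mg0.14Fe0.86)5Ca2Si8O22(OH)2: 0.70·24.305 + 4.30·55.845 + 2·40.078 + 8·28.085 + 24·15.999 + 2·1.008 = 947.975 g/mol.
Mass of Ca per formula unit: 2 × 40.078 = 80.156 g.
Weight fraction Ca = 80.156 / 947.975 = 0.0846.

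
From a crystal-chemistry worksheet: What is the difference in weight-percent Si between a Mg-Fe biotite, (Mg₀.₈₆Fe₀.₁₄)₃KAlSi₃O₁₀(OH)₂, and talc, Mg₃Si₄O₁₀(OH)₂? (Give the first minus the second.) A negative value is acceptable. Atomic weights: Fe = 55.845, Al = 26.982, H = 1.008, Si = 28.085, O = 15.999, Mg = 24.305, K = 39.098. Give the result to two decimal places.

-10.05 percentage points

Si in (Mg₀.₈₆Fe₀.₁₄)₃KAlSi₃O₁₀(OH)₂: molar mass 430.501 g/mol; 3×28.085 = 84.255 g → 19.57 wt%.
Si in Mg₃Si₄O₁₀(OH)₂: molar mass 379.259 g/mol; 4×28.085 = 112.340 g → 29.62 wt%.
Difference = 19.57 − 29.62 = -10.05 percentage points.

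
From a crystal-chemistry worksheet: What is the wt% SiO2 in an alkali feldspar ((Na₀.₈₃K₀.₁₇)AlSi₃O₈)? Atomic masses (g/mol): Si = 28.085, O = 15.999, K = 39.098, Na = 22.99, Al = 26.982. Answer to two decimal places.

Formula mass = 264.957 g/mol.
3 Si → 3.0000 mol SiO2 per formula unit; M(SiO2) = 60.083, so SiO2 mass = 180.249 g.
180.249/264.957 × 100 = 68.03 wt%.

68.03 wt%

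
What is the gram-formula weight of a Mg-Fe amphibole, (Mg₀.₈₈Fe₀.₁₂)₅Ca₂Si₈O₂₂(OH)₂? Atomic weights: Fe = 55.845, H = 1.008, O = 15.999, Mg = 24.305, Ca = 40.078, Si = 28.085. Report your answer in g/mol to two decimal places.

831.28 g/mol

Mg: 4.40 × 24.305 = 106.9420
Fe: 0.60 × 55.845 = 33.5070
Ca: 2 × 40.078 = 80.1560
Si: 8 × 28.085 = 224.6800
O: 24 × 15.999 = 383.9760
H: 2 × 1.008 = 2.0160
Summing the contributions gives the formula mass.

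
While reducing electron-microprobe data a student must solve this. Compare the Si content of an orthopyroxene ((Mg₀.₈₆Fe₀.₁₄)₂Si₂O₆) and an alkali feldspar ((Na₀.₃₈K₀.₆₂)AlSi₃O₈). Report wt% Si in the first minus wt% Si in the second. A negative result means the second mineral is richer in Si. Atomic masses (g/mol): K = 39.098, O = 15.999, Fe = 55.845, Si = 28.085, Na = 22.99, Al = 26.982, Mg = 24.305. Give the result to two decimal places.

Si in (Mg₀.₈₆Fe₀.₁₄)₂Si₂O₆: molar mass 209.605 g/mol; 2×28.085 = 56.170 g → 26.80 wt%.
Si in (Na₀.₃₈K₀.₆₂)AlSi₃O₈: molar mass 272.206 g/mol; 3×28.085 = 84.255 g → 30.95 wt%.
Difference = 26.80 − 30.95 = -4.15 percentage points.

-4.15 percentage points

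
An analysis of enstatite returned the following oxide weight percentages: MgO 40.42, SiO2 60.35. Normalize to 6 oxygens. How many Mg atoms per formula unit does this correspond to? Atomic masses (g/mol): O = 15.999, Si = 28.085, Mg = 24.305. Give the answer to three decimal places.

1.998 Mg apfu

MgO: 40.42/40.304 = 1.00288 mol → 1.00288 mol Mg, 1.00288 mol O.
SiO2: 60.35/60.083 = 1.00444 mol → 1.00444 mol Si, 2.00888 mol O.
Total oxygen = 3.01176 mol. Normalization factor = 6/3.01176 = 1.99219.
Mg per 6 O = 1.00288 × 1.99219 = 1.998.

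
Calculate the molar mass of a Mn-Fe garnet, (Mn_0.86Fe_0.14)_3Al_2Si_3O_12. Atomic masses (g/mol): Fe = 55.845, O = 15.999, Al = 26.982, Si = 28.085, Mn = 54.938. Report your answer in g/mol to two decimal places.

M = 2.58×54.938 + 0.42×55.845 + 2×26.982 + 3×28.085 + 12×15.999

495.40 g/mol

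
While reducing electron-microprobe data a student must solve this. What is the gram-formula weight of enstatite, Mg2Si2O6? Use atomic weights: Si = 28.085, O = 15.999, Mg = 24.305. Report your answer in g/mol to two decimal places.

200.77 g/mol

Mg: 2 × 24.305 = 48.6100
Si: 2 × 28.085 = 56.1700
O: 6 × 15.999 = 95.9940
Summing the contributions gives the formula mass.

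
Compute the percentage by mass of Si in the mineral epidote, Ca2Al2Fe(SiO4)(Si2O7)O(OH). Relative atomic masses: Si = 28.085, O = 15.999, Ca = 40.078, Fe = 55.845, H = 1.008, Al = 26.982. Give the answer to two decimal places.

Formula mass = 2·40.078 + 2·26.982 + 1·55.845 + 3·28.085 + 13·15.999 + 1·1.008 = 483.215 g/mol, of which 84.255 g is Si.
So Si makes up 84.255/483.215 = 0.1744 of the mass, i.e. 17.44%.

17.44 wt%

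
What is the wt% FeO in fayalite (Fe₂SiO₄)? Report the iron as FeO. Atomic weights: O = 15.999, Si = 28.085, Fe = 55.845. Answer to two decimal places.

70.51 wt%

Molar mass of Fe₂SiO₄ = 2*55.845 + 1*28.085 + 4*15.999 = 203.771 g/mol.
Each formula unit contains 2 Fe, equivalent to 2/1 = 2.0000 mol FeO.
M(FeO) = 1×55.845 + 1×15.999 = 71.844 g/mol.
Mass of FeO per formula unit = 2.0000 × 71.844 = 143.688 g.
FeO wt% = 143.688 / 203.771 × 100 = 70.51%.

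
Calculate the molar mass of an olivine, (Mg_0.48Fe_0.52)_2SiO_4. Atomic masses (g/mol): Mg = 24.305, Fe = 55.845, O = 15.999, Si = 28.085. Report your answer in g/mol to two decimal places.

The formula mass is the sum 0.96(24.305) + 1.04(55.845) + 1(28.085) + 4(15.999).

173.49 g/mol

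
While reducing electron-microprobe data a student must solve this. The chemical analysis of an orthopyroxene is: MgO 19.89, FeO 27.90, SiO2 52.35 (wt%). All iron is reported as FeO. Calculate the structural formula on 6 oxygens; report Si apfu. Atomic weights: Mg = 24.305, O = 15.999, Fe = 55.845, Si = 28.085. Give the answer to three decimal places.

1.992 Si apfu

MgO: 19.89/40.304 = 0.49350 mol → 0.49350 mol Mg, 0.49350 mol O.
FeO: 27.90/71.844 = 0.38834 mol → 0.38834 mol Fe, 0.38834 mol O.
SiO2: 52.35/60.083 = 0.87129 mol → 0.87129 mol Si, 1.74258 mol O.
Total oxygen = 2.62442 mol. Normalization factor = 6/2.62442 = 2.28622.
Si per 6 O = 0.87129 × 2.28622 = 1.992.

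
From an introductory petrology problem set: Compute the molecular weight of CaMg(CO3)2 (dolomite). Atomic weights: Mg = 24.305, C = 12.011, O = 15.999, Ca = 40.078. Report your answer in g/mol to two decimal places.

The formula mass is the sum 1*40.078 + 1*24.305 + 2*12.011 + 6*15.999.

184.40 g/mol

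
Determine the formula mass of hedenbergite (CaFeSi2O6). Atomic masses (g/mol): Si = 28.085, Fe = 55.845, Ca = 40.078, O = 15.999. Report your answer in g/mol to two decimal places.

248.09 g/mol

The formula mass is the sum 1×40.078 + 1×55.845 + 2×28.085 + 6×15.999.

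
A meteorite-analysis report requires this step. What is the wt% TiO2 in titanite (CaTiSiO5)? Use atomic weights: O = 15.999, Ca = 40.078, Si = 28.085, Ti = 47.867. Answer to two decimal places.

Molar mass of CaTiSiO5 = 1*40.078 + 1*47.867 + 1*28.085 + 5*15.999 = 196.025 g/mol.
Each formula unit contains 1 Ti, equivalent to 1/1 = 1.0000 mol TiO2.
M(TiO2) = 1×47.867 + 2×15.999 = 79.865 g/mol.
Mass of TiO2 per formula unit = 1.0000 × 79.865 = 79.865 g.
TiO2 wt% = 79.865 / 196.025 × 100 = 40.74%.

40.74 wt%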